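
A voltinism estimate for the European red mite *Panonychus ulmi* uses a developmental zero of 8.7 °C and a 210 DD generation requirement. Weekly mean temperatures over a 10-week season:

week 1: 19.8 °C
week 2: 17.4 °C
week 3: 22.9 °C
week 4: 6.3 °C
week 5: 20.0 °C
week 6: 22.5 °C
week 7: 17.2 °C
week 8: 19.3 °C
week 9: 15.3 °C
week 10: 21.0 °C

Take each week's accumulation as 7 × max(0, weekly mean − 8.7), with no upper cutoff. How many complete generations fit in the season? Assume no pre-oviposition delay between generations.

Weekly DD (7 × max(0, T̄ − 8.7)): 77.7, 60.9, 99.4, 0.0, 79.1, 96.6, 59.5, 74.2, 46.2, 86.1.
Season total = 679.7 DD.
Complete generations = ⌊679.7 / 210⌋ = 3.

3 generations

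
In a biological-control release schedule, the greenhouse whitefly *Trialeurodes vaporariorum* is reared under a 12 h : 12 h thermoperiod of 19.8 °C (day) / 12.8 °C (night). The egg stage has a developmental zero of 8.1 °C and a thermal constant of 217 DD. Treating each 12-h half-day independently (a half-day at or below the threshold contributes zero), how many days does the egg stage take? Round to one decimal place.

Day half: max(0, 19.8 − 8.1) × 0.5 = 11.7 × 0.5 = 5.85 DD.
Night half: max(0, 12.8 − 8.1) × 0.5 = 4.7 × 0.5 = 2.35 DD.
Per 24 h: 8.20 DD/day.
Duration = 217 / 8.20 = 26.463 ≈ 26.5 days.

26.5 days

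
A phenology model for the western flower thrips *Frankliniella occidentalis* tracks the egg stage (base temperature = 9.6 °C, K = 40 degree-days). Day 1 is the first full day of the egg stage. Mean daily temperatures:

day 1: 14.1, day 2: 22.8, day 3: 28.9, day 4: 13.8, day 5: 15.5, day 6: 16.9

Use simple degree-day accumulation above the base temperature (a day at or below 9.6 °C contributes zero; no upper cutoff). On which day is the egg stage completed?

Daily DD above 9.6 °C: 4.5, 13.2, 19.3, 4.2, 5.9, 7.3.
Cumulative: 4.5, 17.7, 37.0, 41.2, 47.1, 54.4.
The total first reaches 40 DD on day 4.

day 4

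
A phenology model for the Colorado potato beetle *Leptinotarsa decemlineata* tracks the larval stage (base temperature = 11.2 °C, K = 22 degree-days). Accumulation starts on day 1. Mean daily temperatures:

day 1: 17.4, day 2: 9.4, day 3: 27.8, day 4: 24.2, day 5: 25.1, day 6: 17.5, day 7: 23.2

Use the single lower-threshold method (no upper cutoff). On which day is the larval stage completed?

day 3

Daily DD above 11.2 °C: 6.2, 0.0, 16.6, 13.0, 13.9, 6.3, 12.0.
Cumulative: 6.2, 6.2, 22.8, 35.8, 49.7, 56.0, 68.0.
The total first reaches 22 DD on day 3.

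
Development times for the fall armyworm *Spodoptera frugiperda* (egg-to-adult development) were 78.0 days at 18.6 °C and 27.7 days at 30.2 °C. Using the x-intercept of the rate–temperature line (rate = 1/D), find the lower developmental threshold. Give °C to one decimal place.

12.2 °C

Equal thermal constants: D₁(T₁ − T_b) = D₂(T₂ − T_b).
78.0·(18.6 − T_b) = 27.7·(30.2 − T_b)
T_b = (78.0·18.6 − 27.7·30.2) / (78.0 − 27.7) = 614.26 / 50.3 = 12.212 °C ≈ 12.2 °C.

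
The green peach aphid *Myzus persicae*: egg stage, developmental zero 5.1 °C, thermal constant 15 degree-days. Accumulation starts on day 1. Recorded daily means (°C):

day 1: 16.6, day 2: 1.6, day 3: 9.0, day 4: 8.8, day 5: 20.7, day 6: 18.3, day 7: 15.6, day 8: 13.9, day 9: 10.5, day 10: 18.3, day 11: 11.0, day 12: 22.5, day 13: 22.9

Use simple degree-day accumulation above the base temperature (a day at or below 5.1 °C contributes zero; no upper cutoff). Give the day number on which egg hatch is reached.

Daily DD above 5.1 °C: 11.5, 0.0, 3.9, 3.7, 15.6, 13.2, 10.5, 8.8, 5.4, 13.2, 5.9, 17.4, 17.8.
Cumulative: 11.5, 11.5, 15.4, 19.1, 34.7, 47.9, 58.4, 67.2, 72.6, 85.8, 91.7, 109.1, 126.9.
The total first reaches 15 DD on day 3.

day 3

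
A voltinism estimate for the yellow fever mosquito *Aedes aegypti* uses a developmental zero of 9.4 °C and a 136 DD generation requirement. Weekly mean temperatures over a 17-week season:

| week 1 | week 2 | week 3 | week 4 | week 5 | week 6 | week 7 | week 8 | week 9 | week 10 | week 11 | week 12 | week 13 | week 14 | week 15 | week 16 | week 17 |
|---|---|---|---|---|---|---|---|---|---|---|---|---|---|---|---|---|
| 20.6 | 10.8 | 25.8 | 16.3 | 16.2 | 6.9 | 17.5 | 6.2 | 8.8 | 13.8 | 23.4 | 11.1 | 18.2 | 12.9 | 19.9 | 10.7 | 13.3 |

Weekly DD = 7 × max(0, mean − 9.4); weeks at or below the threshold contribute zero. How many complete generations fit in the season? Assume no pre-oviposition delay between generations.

Weekly DD (7 × max(0, T̄ − 9.4)): 78.4, 9.8, 114.8, 48.3, 47.6, 0.0, 56.7, 0.0, 0.0, 30.8, 98.0, 11.9, 61.6, 24.5, 73.5, 9.1, 27.3.
Season total = 692.3 DD.
Complete generations = ⌊692.3 / 136⌋ = 5.

5 generations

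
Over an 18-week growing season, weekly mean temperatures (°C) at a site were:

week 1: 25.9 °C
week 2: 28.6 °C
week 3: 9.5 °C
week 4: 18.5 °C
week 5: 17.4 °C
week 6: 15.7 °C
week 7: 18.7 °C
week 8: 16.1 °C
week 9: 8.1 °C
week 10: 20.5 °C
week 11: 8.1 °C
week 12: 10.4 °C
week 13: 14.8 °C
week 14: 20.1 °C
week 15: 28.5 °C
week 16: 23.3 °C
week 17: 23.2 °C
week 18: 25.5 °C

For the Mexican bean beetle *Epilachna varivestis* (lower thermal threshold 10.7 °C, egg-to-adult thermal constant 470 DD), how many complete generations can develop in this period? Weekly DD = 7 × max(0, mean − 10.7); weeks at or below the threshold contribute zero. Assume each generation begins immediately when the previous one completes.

2 generations

Weekly DD (7 × max(0, T̄ − 10.7)): 106.4, 125.3, 0.0, 54.6, 46.9, 35.0, 56.0, 37.8, 0.0, 68.6, 0.0, 0.0, 28.7, 65.8, 124.6, 88.2, 87.5, 103.6.
Season total = 1029.0 DD.
Complete generations = ⌊1029.0 / 470⌋ = 2.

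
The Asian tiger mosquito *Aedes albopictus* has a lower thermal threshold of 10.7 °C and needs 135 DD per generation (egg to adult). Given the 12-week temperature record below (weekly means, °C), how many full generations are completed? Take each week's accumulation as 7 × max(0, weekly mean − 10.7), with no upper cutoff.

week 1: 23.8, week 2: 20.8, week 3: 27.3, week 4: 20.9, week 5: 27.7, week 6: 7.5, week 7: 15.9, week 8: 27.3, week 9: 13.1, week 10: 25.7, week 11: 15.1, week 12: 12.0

5 generations

Weekly DD (7 × max(0, T̄ − 10.7)): 91.7, 70.7, 116.2, 71.4, 119.0, 0.0, 36.4, 116.2, 16.8, 105.0, 30.8, 9.1.
Season total = 783.3 DD.
Complete generations = ⌊783.3 / 135⌋ = 5.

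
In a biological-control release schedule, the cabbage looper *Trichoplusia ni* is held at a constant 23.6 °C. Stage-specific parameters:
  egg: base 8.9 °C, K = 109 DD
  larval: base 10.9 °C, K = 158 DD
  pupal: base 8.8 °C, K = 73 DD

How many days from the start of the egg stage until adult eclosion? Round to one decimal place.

egg: 109 / (23.6 − 8.9) = 109 / 14.7 = 7.415 d.
larval: 158 / (23.6 − 10.9) = 158 / 12.7 = 12.441 d.
pupal: 73 / (23.6 − 8.8) = 73 / 14.8 = 4.932 d.
Sum = 24.788 ≈ 24.8 days.

24.8 days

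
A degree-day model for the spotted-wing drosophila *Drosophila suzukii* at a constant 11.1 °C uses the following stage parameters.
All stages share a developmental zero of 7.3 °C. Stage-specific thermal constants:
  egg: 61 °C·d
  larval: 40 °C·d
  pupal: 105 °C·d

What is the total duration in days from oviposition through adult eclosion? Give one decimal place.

Daily accumulation at 11.1 °C = 11.1 − 7.3 = 3.8 DD/day.
Total K = 61 + 40 + 105 = 206 DD.
Total duration = 206 / 3.8 = 54.211 ≈ 54.2 days.

54.2 days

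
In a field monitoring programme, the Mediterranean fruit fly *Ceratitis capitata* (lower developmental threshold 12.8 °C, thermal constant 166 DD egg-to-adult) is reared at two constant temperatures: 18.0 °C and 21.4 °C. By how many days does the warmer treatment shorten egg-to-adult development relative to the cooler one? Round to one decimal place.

At 18.0 °C: 166 / (18.0 − 12.8) = 166 / 5.2 = 31.923 d.
At 21.4 °C: 166 / (21.4 − 12.8) = 166 / 8.6 = 19.302 d.
Difference = |31.923 − 19.302| = 12.621 ≈ 12.6 days.

12.6 days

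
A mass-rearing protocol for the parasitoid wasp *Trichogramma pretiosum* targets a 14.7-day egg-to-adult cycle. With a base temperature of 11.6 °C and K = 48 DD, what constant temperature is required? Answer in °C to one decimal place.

14.9 °C

Required daily accumulation = 48 / 14.7 = 3.265 DD/day.
T = T_base + 3.265 = 11.6 + 3.265 = 14.865 ≈ 14.9 °C.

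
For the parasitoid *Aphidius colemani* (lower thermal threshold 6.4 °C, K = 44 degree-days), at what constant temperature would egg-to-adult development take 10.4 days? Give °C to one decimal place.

10.6 °C

Required daily accumulation = 44 / 10.4 = 4.231 DD/day.
T = T_base + 4.231 = 6.4 + 4.231 = 10.631 ≈ 10.6 °C.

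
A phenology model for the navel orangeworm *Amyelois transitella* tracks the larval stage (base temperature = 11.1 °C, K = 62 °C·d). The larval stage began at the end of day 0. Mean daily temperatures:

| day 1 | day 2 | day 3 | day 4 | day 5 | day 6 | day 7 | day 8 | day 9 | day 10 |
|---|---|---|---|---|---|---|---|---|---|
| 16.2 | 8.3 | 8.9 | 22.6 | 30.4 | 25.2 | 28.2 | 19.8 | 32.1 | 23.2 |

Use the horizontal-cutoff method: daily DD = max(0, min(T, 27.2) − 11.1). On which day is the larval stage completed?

Daily DD above 11.1 °C (capped at 16.1): 5.1, 0.0, 0.0, 11.5, 16.1, 14.1, 16.1, 8.7, 16.1, 12.1.
Cumulative: 5.1, 5.1, 5.1, 16.6, 32.7, 46.8, 62.9, 71.6, 87.7, 99.8.
The total first reaches 62 DD on day 7.

day 7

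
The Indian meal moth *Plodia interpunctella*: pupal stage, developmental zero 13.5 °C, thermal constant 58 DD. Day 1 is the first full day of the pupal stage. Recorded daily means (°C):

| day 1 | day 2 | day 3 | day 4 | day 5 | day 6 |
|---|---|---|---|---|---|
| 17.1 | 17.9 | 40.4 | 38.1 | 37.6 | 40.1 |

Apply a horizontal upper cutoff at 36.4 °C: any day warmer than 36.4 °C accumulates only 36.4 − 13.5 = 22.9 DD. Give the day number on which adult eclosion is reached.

Daily DD above 13.5 °C (capped at 22.9): 3.6, 4.4, 22.9, 22.9, 22.9, 22.9.
Cumulative: 3.6, 8.0, 30.9, 53.8, 76.7, 99.6.
The total first reaches 58 DD on day 5.

day 5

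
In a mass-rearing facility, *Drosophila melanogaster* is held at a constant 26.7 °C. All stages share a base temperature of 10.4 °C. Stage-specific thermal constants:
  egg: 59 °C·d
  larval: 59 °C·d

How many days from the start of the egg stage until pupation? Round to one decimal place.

Daily accumulation at 26.7 °C = 26.7 − 10.4 = 16.3 DD/day.
Total K = 59 + 59 = 118 DD.
Total duration = 118 / 16.3 = 7.239 ≈ 7.2 days.

7.2 days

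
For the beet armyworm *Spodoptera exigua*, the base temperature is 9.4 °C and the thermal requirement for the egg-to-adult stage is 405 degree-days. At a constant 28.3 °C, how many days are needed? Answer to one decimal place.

Daily accumulation = 28.3 − 9.4 = 18.9 DD/day.
Duration = 405 / 18.9 = 21.429 ≈ 21.4 days.

21.4 days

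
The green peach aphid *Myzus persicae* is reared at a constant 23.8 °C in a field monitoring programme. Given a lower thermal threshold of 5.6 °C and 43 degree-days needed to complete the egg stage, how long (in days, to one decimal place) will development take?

2.4 days

Daily accumulation = 23.8 − 5.6 = 18.2 DD/day.
Duration = 43 / 18.2 = 2.363 ≈ 2.4 days.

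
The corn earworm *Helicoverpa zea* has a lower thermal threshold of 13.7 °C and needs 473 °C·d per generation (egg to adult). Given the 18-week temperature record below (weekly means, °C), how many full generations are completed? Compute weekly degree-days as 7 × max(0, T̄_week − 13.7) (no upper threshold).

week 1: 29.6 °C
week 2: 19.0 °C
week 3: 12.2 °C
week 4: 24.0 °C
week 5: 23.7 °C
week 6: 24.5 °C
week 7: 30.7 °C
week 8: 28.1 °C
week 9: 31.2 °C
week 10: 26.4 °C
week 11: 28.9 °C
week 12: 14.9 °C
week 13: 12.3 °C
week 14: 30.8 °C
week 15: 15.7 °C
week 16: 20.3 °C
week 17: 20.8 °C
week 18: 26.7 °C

2 generations

Weekly DD (7 × max(0, T̄ − 13.7)): 111.3, 37.1, 0.0, 72.1, 70.0, 75.6, 119.0, 100.8, 122.5, 88.9, 106.4, 8.4, 0.0, 119.7, 14.0, 46.2, 49.7, 91.0.
Season total = 1232.7 DD.
Complete generations = ⌊1232.7 / 473⌋ = 2.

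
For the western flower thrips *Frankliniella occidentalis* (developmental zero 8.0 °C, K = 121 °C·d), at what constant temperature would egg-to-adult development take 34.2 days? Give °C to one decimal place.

Required daily accumulation = 121 / 34.2 = 3.538 DD/day.
T = T_base + 3.538 = 8.0 + 3.538 = 11.538 ≈ 11.5 °C.

11.5 °C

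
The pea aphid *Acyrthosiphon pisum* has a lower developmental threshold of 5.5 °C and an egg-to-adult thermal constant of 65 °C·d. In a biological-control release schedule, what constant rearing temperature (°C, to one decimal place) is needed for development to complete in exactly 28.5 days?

7.8 °C

Required daily accumulation = 65 / 28.5 = 2.281 DD/day.
T = T_base + 2.281 = 5.5 + 2.281 = 7.781 ≈ 7.8 °C.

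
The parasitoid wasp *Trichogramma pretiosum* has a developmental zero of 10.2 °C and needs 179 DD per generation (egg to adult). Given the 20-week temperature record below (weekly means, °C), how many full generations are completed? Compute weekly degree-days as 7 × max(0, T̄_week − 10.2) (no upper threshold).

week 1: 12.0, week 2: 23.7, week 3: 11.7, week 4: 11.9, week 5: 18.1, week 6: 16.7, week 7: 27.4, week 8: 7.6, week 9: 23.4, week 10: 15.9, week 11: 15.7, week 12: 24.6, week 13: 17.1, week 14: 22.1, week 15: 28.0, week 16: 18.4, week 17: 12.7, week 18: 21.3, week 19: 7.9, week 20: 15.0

Weekly DD (7 × max(0, T̄ − 10.2)): 12.6, 94.5, 10.5, 11.9, 55.3, 45.5, 120.4, 0.0, 92.4, 39.9, 38.5, 100.8, 48.3, 83.3, 124.6, 57.4, 17.5, 77.7, 0.0, 33.6.
Season total = 1064.7 DD.
Complete generations = ⌊1064.7 / 179⌋ = 5.

5 generations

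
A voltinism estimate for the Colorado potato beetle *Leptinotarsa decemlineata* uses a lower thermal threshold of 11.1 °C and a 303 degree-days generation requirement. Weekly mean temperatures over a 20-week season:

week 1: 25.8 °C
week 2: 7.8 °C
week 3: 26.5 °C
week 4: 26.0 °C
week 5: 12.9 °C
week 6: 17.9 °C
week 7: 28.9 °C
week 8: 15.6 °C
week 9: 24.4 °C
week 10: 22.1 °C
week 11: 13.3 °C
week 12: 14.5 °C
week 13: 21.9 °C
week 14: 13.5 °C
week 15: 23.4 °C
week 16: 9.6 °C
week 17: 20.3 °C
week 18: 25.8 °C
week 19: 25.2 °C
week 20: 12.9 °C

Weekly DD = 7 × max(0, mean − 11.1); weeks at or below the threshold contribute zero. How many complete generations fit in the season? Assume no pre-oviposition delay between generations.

Weekly DD (7 × max(0, T̄ − 11.1)): 102.9, 0.0, 107.8, 104.3, 12.6, 47.6, 124.6, 31.5, 93.1, 77.0, 15.4, 23.8, 75.6, 16.8, 86.1, 0.0, 64.4, 102.9, 98.7, 12.6.
Season total = 1197.7 DD.
Complete generations = ⌊1197.7 / 303⌋ = 3.

3 generations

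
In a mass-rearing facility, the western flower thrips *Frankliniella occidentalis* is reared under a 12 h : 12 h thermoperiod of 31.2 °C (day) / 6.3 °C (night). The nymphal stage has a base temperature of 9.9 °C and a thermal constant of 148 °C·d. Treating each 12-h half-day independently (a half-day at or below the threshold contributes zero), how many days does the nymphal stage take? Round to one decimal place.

Day half: max(0, 31.2 − 9.9) × 0.5 = 21.3 × 0.5 = 10.65 DD.
Night half: max(0, 6.3 − 9.9) × 0.5 = 0.0 × 0.5 = 0.00 DD.
Per 24 h: 10.65 DD/day.
Duration = 148 / 10.65 = 13.897 ≈ 13.9 days.

13.9 days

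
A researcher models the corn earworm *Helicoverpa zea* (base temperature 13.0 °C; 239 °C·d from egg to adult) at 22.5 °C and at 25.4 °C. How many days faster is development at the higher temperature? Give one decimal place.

At 22.5 °C: 239 / (22.5 − 13.0) = 239 / 9.5 = 25.158 d.
At 25.4 °C: 239 / (25.4 − 13.0) = 239 / 12.4 = 19.274 d.
Difference = |25.158 − 19.274| = 5.884 ≈ 5.9 days.

5.9 days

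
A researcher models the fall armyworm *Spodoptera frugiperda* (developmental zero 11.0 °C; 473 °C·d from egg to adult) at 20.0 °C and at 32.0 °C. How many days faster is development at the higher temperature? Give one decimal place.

At 20.0 °C: 473 / (20.0 − 11.0) = 473 / 9.0 = 52.556 d.
At 32.0 °C: 473 / (32.0 − 11.0) = 473 / 21.0 = 22.524 d.
Difference = |52.556 − 22.524| = 30.032 ≈ 30.0 days.

30.0 days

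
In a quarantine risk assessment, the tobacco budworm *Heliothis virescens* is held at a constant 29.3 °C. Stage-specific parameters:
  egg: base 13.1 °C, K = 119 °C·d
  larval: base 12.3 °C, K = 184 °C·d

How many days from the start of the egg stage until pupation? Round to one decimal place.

18.2 days

egg: 119 / (29.3 − 13.1) = 119 / 16.2 = 7.346 d.
larval: 184 / (29.3 − 12.3) = 184 / 17.0 = 10.824 d.
Sum = 18.169 ≈ 18.2 days.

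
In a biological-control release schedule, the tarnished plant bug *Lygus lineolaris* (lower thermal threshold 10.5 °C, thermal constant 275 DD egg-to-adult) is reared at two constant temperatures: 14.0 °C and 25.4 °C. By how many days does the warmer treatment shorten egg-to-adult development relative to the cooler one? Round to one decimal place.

At 14.0 °C: 275 / (14.0 − 10.5) = 275 / 3.5 = 78.571 d.
At 25.4 °C: 275 / (25.4 − 10.5) = 275 / 14.9 = 18.456 d.
Difference = |78.571 − 18.456| = 60.115 ≈ 60.1 days.

60.1 days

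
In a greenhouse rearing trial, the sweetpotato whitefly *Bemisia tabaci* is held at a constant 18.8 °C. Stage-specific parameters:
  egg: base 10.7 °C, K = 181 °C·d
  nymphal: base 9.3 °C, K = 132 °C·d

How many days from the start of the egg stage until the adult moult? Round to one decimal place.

36.2 days

egg: 181 / (18.8 − 10.7) = 181 / 8.1 = 22.346 d.
nymphal: 132 / (18.8 − 9.3) = 132 / 9.5 = 13.895 d.
Sum = 36.240 ≈ 36.2 days.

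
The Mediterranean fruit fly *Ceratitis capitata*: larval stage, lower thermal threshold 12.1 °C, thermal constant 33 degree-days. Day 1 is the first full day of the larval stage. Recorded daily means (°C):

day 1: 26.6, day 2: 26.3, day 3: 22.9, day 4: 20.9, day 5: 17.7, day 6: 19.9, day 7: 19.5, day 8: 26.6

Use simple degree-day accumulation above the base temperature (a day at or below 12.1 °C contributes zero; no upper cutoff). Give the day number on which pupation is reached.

Daily DD above 12.1 °C: 14.5, 14.2, 10.8, 8.8, 5.6, 7.8, 7.4, 14.5.
Cumulative: 14.5, 28.7, 39.5, 48.3, 53.9, 61.7, 69.1, 83.6.
The total first reaches 33 DD on day 3.

day 3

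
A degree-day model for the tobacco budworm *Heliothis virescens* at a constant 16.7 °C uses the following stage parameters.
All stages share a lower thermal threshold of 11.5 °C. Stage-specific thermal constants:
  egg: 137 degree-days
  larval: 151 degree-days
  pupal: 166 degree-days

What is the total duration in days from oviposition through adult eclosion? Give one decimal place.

Daily accumulation at 16.7 °C = 16.7 − 11.5 = 5.2 DD/day.
Total K = 137 + 151 + 166 = 454 DD.
Total duration = 454 / 5.2 = 87.308 ≈ 87.3 days.

87.3 days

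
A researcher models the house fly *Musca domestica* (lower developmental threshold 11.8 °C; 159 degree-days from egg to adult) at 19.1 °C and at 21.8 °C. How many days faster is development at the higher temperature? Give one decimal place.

At 19.1 °C: 159 / (19.1 − 11.8) = 159 / 7.3 = 21.781 d.
At 21.8 °C: 159 / (21.8 − 11.8) = 159 / 10.0 = 15.900 d.
Difference = |21.781 − 15.900| = 5.881 ≈ 5.9 days.

5.9 days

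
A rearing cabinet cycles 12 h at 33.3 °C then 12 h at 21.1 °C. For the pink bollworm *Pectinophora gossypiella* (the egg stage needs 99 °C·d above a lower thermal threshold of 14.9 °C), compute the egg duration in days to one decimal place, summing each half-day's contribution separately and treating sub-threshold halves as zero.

8.0 days

Day half: max(0, 33.3 − 14.9) × 0.5 = 18.4 × 0.5 = 9.20 DD.
Night half: max(0, 21.1 − 14.9) × 0.5 = 6.2 × 0.5 = 3.10 DD.
Per 24 h: 12.30 DD/day.
Duration = 99 / 12.30 = 8.049 ≈ 8.0 days.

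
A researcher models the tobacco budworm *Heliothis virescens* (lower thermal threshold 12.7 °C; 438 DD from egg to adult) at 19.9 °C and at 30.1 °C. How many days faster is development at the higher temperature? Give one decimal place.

At 19.9 °C: 438 / (19.9 − 12.7) = 438 / 7.2 = 60.833 d.
At 30.1 °C: 438 / (30.1 − 12.7) = 438 / 17.4 = 25.172 d.
Difference = |60.833 − 25.172| = 35.661 ≈ 35.7 days.

35.7 days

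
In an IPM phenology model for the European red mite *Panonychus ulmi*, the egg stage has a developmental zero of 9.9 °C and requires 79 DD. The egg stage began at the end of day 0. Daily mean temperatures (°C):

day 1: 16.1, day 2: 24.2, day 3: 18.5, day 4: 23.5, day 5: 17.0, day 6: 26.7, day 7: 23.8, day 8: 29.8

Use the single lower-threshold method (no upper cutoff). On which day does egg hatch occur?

Daily DD above 9.9 °C: 6.2, 14.3, 8.6, 13.6, 7.1, 16.8, 13.9, 19.9.
Cumulative: 6.2, 20.5, 29.1, 42.7, 49.8, 66.6, 80.5, 100.4.
The total first reaches 79 DD on day 7.

day 7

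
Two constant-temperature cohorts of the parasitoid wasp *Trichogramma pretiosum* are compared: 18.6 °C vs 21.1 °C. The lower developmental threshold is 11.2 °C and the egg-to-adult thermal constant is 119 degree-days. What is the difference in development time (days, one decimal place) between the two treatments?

4.1 days

At 18.6 °C: 119 / (18.6 − 11.2) = 119 / 7.4 = 16.081 d.
At 21.1 °C: 119 / (21.1 − 11.2) = 119 / 9.9 = 12.020 d.
Difference = |16.081 − 12.020| = 4.061 ≈ 4.1 days.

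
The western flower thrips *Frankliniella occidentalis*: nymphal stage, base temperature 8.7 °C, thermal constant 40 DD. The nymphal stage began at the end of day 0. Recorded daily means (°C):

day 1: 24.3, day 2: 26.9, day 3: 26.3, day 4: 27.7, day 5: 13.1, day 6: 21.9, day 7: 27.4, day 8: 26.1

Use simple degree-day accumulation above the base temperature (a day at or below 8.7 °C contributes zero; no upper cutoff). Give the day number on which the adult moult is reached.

Daily DD above 8.7 °C: 15.6, 18.2, 17.6, 19.0, 4.4, 13.2, 18.7, 17.4.
Cumulative: 15.6, 33.8, 51.4, 70.4, 74.8, 88.0, 106.7, 124.1.
The total first reaches 40 DD on day 3.

day 3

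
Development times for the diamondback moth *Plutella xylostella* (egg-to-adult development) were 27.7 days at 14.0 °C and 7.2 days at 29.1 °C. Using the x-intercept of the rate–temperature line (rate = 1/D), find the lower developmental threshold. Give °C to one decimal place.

8.7 °C

Equal thermal constants: D₁(T₁ − T_b) = D₂(T₂ − T_b).
27.7·(14.0 − T_b) = 7.2·(29.1 − T_b)
T_b = (27.7·14.0 − 7.2·29.1) / (27.7 − 7.2) = 178.28 / 20.5 = 8.697 °C ≈ 8.7 °C.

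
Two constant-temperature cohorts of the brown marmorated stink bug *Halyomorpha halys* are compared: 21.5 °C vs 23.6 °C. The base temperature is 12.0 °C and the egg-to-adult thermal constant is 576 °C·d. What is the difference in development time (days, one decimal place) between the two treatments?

11.0 days

At 21.5 °C: 576 / (21.5 − 12.0) = 576 / 9.5 = 60.632 d.
At 23.6 °C: 576 / (23.6 − 12.0) = 576 / 11.6 = 49.655 d.
Difference = |60.632 − 49.655| = 10.976 ≈ 11.0 days.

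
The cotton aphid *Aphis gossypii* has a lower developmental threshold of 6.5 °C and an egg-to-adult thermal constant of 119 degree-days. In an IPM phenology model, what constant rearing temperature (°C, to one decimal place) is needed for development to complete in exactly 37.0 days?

9.7 °C

Required daily accumulation = 119 / 37.0 = 3.216 DD/day.
T = T_base + 3.216 = 6.5 + 3.216 = 9.716 ≈ 9.7 °C.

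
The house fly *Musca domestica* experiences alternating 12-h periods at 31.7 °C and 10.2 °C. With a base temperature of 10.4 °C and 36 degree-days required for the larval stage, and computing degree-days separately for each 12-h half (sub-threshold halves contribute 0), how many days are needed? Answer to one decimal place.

Day half: max(0, 31.7 − 10.4) × 0.5 = 21.3 × 0.5 = 10.65 DD.
Night half: max(0, 10.2 − 10.4) × 0.5 = 0.0 × 0.5 = 0.00 DD.
Per 24 h: 10.65 DD/day.
Duration = 36 / 10.65 = 3.380 ≈ 3.4 days.

3.4 days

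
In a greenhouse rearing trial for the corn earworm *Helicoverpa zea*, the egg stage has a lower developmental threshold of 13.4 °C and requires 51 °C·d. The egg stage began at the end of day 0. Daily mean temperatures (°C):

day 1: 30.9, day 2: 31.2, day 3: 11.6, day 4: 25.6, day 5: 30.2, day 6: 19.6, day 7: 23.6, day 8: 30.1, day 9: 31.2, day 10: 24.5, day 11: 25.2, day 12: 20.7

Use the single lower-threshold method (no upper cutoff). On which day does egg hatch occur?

day 5

Daily DD above 13.4 °C: 17.5, 17.8, 0.0, 12.2, 16.8, 6.2, 10.2, 16.7, 17.8, 11.1, 11.8, 7.3.
Cumulative: 17.5, 35.3, 35.3, 47.5, 64.3, 70.5, 80.7, 97.4, 115.2, 126.3, 138.1, 145.4.
The total first reaches 51 DD on day 5.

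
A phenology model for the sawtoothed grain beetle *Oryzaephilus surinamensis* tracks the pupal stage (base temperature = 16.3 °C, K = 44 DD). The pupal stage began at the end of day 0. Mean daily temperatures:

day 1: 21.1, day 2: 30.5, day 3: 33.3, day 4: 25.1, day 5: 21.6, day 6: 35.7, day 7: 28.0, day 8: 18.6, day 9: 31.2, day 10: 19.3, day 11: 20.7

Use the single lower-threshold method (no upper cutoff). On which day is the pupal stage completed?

day 4

Daily DD above 16.3 °C: 4.8, 14.2, 17.0, 8.8, 5.3, 19.4, 11.7, 2.3, 14.9, 3.0, 4.4.
Cumulative: 4.8, 19.0, 36.0, 44.8, 50.1, 69.5, 81.2, 83.5, 98.4, 101.4, 105.8.
The total first reaches 44 DD on day 4.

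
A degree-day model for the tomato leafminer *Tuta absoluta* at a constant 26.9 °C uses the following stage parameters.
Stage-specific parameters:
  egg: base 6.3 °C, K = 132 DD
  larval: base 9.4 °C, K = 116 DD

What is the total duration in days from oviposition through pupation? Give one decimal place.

egg: 132 / (26.9 − 6.3) = 132 / 20.6 = 6.408 d.
larval: 116 / (26.9 − 9.4) = 116 / 17.5 = 6.629 d.
Sum = 13.036 ≈ 13.0 days.

13.0 days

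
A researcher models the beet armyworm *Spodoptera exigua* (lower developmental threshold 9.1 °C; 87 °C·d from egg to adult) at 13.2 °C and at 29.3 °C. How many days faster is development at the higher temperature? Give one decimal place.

16.9 days

At 13.2 °C: 87 / (13.2 − 9.1) = 87 / 4.1 = 21.220 d.
At 29.3 °C: 87 / (29.3 − 9.1) = 87 / 20.2 = 4.307 d.
Difference = |21.220 − 4.307| = 16.913 ≈ 16.9 days.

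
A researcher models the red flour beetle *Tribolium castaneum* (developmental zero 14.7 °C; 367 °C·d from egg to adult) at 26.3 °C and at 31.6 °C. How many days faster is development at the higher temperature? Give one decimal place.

9.9 days

At 26.3 °C: 367 / (26.3 − 14.7) = 367 / 11.6 = 31.638 d.
At 31.6 °C: 367 / (31.6 − 14.7) = 367 / 16.9 = 21.716 d.
Difference = |31.638 − 21.716| = 9.922 ≈ 9.9 days.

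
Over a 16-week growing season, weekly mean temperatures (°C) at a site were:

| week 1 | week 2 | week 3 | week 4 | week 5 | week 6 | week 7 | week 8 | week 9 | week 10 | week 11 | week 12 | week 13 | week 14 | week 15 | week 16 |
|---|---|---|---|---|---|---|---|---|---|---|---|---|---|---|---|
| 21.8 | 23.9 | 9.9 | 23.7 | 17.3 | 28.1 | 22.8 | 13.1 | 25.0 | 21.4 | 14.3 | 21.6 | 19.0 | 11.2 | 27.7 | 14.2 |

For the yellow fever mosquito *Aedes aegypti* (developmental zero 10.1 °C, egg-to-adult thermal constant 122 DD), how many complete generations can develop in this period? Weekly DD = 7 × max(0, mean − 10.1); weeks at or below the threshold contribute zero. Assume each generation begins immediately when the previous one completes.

Weekly DD (7 × max(0, T̄ − 10.1)): 81.9, 96.6, 0.0, 95.2, 50.4, 126.0, 88.9, 21.0, 104.3, 79.1, 29.4, 80.5, 62.3, 7.7, 123.2, 28.7.
Season total = 1075.2 DD.
Complete generations = ⌊1075.2 / 122⌋ = 8.

8 generations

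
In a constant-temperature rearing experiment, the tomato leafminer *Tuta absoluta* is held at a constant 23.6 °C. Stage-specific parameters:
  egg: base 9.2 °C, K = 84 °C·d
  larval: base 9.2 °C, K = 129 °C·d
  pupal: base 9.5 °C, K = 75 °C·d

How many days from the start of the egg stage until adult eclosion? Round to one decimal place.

egg: 84 / (23.6 − 9.2) = 84 / 14.4 = 5.833 d.
larval: 129 / (23.6 − 9.2) = 129 / 14.4 = 8.958 d.
pupal: 75 / (23.6 − 9.5) = 75 / 14.1 = 5.319 d.
Sum = 20.111 ≈ 20.1 days.

20.1 days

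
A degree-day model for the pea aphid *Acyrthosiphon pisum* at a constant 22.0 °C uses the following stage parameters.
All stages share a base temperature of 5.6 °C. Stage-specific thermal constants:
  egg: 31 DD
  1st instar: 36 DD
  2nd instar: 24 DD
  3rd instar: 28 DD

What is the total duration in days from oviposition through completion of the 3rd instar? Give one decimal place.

7.3 days

Daily accumulation at 22.0 °C = 22.0 − 5.6 = 16.4 DD/day.
Total K = 31 + 36 + 24 + 28 = 119 DD.
Total duration = 119 / 16.4 = 7.256 ≈ 7.3 days.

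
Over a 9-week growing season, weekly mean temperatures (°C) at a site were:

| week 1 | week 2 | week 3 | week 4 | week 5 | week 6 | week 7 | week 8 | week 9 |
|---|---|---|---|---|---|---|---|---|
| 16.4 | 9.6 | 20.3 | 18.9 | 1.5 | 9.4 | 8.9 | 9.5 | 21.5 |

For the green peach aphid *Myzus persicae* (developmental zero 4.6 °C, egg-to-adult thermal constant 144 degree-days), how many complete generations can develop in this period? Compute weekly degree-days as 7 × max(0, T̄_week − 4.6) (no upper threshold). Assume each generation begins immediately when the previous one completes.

3 generations

Weekly DD (7 × max(0, T̄ − 4.6)): 82.6, 35.0, 109.9, 100.1, 0.0, 33.6, 30.1, 34.3, 118.3.
Season total = 543.9 DD.
Complete generations = ⌊543.9 / 144⌋ = 3.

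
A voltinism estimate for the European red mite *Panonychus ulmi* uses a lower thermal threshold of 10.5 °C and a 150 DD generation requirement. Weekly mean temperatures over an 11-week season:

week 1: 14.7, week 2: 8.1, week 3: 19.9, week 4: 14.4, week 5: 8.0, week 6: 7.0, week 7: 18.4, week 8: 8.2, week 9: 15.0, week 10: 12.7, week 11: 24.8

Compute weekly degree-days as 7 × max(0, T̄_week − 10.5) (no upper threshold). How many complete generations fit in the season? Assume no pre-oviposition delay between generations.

2 generations

Weekly DD (7 × max(0, T̄ − 10.5)): 29.4, 0.0, 65.8, 27.3, 0.0, 0.0, 55.3, 0.0, 31.5, 15.4, 100.1.
Season total = 324.8 DD.
Complete generations = ⌊324.8 / 150⌋ = 2.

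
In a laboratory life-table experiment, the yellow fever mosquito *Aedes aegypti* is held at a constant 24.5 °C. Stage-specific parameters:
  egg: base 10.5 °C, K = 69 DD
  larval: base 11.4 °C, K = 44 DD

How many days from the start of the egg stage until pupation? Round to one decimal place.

8.3 days

egg: 69 / (24.5 − 10.5) = 69 / 14.0 = 4.929 d.
larval: 44 / (24.5 − 11.4) = 44 / 13.1 = 3.359 d.
Sum = 8.287 ≈ 8.3 days.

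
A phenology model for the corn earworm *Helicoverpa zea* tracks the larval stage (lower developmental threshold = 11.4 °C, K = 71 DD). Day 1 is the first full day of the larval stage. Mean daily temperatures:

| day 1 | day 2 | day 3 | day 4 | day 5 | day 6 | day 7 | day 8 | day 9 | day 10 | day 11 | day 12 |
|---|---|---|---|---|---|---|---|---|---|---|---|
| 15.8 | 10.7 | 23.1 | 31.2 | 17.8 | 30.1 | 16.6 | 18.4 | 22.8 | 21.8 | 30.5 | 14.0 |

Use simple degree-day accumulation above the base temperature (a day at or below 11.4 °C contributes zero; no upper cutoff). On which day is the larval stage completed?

day 8

Daily DD above 11.4 °C: 4.4, 0.0, 11.7, 19.8, 6.4, 18.7, 5.2, 7.0, 11.4, 10.4, 19.1, 2.6.
Cumulative: 4.4, 4.4, 16.1, 35.9, 42.3, 61.0, 66.2, 73.2, 84.6, 95.0, 114.1, 116.7.
The total first reaches 71 DD on day 8.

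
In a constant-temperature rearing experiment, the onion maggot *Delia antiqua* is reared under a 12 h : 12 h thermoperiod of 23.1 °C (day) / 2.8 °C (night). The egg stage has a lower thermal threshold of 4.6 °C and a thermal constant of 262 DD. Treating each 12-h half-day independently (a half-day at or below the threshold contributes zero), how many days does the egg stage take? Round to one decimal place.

Day half: max(0, 23.1 − 4.6) × 0.5 = 18.5 × 0.5 = 9.25 DD.
Night half: max(0, 2.8 − 4.6) × 0.5 = 0.0 × 0.5 = 0.00 DD.
Per 24 h: 9.25 DD/day.
Duration = 262 / 9.25 = 28.324 ≈ 28.3 days.

28.3 days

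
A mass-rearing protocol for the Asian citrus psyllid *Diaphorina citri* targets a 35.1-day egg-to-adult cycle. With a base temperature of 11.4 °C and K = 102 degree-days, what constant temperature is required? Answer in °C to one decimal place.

14.3 °C

Required daily accumulation = 102 / 35.1 = 2.906 DD/day.
T = T_base + 2.906 = 11.4 + 2.906 = 14.306 ≈ 14.3 °C.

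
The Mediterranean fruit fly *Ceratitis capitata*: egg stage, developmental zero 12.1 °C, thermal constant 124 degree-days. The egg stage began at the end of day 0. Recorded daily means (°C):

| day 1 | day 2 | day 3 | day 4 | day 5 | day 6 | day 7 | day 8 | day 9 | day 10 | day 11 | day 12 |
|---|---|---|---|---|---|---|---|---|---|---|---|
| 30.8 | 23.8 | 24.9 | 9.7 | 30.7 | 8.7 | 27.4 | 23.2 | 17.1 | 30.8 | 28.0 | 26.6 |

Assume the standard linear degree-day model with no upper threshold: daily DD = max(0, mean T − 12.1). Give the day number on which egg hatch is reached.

day 11

Daily DD above 12.1 °C: 18.7, 11.7, 12.8, 0.0, 18.6, 0.0, 15.3, 11.1, 5.0, 18.7, 15.9, 14.5.
Cumulative: 18.7, 30.4, 43.2, 43.2, 61.8, 61.8, 77.1, 88.2, 93.2, 111.9, 127.8, 142.3.
The total first reaches 124 DD on day 11.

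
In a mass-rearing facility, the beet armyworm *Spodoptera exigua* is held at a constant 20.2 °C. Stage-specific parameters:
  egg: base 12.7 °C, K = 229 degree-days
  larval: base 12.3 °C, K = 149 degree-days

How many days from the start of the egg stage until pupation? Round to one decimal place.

49.4 days

egg: 229 / (20.2 − 12.7) = 229 / 7.5 = 30.533 d.
larval: 149 / (20.2 − 12.3) = 149 / 7.9 = 18.861 d.
Sum = 49.394 ≈ 49.4 days.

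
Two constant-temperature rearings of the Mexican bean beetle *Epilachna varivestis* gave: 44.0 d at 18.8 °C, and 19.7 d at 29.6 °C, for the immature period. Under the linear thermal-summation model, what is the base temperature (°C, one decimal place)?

10.0 °C

Linear rate model ⇒ the product D·(T − T_b) is constant across temperatures.
44.0·(18.8 − T_b) = 19.7·(29.6 − T_b)
T_b = (44.0·18.8 − 19.7·29.6) / (44.0 − 19.7) = 244.08 / 24.3 = 10.044 °C ≈ 10.0 °C.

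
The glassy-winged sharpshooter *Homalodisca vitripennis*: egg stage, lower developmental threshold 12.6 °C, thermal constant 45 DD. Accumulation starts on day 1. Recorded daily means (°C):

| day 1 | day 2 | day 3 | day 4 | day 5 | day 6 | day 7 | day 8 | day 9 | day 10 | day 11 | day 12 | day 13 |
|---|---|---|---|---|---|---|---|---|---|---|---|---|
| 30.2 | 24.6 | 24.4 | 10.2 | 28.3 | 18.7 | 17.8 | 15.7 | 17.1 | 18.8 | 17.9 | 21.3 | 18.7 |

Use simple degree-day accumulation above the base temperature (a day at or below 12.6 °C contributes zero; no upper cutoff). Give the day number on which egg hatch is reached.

Daily DD above 12.6 °C: 17.6, 12.0, 11.8, 0.0, 15.7, 6.1, 5.2, 3.1, 4.5, 6.2, 5.3, 8.7, 6.1.
Cumulative: 17.6, 29.6, 41.4, 41.4, 57.1, 63.2, 68.4, 71.5, 76.0, 82.2, 87.5, 96.2, 102.3.
The total first reaches 45 DD on day 5.

day 5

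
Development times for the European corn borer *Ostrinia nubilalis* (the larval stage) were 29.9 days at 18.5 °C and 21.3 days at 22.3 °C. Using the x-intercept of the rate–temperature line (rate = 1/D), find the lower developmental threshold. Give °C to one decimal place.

9.1 °C

Linear rate model ⇒ the product D·(T − T_b) is constant across temperatures.
29.9·(18.5 − T_b) = 21.3·(22.3 − T_b)
T_b = (29.9·18.5 − 21.3·22.3) / (29.9 − 21.3) = 78.16 / 8.6 = 9.088 °C ≈ 9.1 °C.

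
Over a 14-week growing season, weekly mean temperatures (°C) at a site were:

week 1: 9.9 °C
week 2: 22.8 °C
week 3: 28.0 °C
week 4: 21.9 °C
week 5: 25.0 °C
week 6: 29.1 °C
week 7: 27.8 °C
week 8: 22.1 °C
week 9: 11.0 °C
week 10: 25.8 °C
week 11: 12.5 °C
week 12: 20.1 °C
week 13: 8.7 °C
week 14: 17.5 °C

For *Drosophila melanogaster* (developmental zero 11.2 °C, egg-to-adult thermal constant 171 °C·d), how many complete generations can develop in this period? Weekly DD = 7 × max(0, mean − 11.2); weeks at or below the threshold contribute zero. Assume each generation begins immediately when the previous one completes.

5 generations

Weekly DD (7 × max(0, T̄ − 11.2)): 0.0, 81.2, 117.6, 74.9, 96.6, 125.3, 116.2, 76.3, 0.0, 102.2, 9.1, 62.3, 0.0, 44.1.
Season total = 905.8 DD.
Complete generations = ⌊905.8 / 171⌋ = 5.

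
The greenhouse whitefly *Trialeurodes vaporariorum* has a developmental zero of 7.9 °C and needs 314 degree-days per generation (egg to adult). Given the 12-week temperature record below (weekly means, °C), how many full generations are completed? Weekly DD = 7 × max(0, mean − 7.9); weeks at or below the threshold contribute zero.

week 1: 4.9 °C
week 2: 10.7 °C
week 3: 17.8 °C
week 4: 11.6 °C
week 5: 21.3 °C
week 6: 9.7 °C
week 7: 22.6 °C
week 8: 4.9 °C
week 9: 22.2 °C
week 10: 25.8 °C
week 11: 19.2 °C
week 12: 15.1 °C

2 generations

Weekly DD (7 × max(0, T̄ − 7.9)): 0.0, 19.6, 69.3, 25.9, 93.8, 12.6, 102.9, 0.0, 100.1, 125.3, 79.1, 50.4.
Season total = 679.0 DD.
Complete generations = ⌊679.0 / 314⌋ = 2.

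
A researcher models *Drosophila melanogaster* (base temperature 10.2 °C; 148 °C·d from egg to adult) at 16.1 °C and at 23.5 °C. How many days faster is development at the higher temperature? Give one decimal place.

At 16.1 °C: 148 / (16.1 − 10.2) = 148 / 5.9 = 25.085 d.
At 23.5 °C: 148 / (23.5 − 10.2) = 148 / 13.3 = 11.128 d.
Difference = |25.085 − 11.128| = 13.957 ≈ 14.0 days.

14.0 days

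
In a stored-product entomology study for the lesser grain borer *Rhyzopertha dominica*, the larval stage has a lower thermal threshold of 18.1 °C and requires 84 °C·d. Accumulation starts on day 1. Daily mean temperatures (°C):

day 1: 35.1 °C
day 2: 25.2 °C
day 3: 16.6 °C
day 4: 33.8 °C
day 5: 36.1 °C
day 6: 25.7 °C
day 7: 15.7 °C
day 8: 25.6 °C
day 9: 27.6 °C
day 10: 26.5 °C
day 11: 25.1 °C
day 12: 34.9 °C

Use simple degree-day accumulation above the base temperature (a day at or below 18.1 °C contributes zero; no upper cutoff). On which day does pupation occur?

day 10

Daily DD above 18.1 °C: 17.0, 7.1, 0.0, 15.7, 18.0, 7.6, 0.0, 7.5, 9.5, 8.4, 7.0, 16.8.
Cumulative: 17.0, 24.1, 24.1, 39.8, 57.8, 65.4, 65.4, 72.9, 82.4, 90.8, 97.8, 114.6.
The total first reaches 84 DD on day 10.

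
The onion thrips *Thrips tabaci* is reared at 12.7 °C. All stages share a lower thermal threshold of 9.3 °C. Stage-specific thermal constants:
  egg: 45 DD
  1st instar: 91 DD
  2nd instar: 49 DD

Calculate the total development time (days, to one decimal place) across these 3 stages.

Daily accumulation at 12.7 °C = 12.7 − 9.3 = 3.4 DD/day.
Total K = 45 + 91 + 49 = 185 DD.
Total duration = 185 / 3.4 = 54.412 ≈ 54.4 days.

54.4 days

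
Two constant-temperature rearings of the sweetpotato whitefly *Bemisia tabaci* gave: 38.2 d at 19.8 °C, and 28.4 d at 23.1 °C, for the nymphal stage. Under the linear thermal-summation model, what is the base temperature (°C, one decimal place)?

Under the model K = D·(T − T_b), so D₁·(T₁ − T_b) = D₂·(T₂ − T_b).
38.2·(19.8 − T_b) = 28.4·(23.1 − T_b)
T_b = (38.2·19.8 − 28.4·23.1) / (38.2 − 28.4) = 100.32 / 9.8 = 10.237 °C ≈ 10.2 °C.

10.2 °C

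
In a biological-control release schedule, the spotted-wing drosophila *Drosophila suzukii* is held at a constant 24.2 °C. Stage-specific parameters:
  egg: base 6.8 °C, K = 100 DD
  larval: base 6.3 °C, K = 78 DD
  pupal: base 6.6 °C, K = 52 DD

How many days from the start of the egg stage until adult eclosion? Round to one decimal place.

egg: 100 / (24.2 − 6.8) = 100 / 17.4 = 5.747 d.
larval: 78 / (24.2 − 6.3) = 78 / 17.9 = 4.358 d.
pupal: 52 / (24.2 − 6.6) = 52 / 17.6 = 2.955 d.
Sum = 13.059 ≈ 13.1 days.

13.1 days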